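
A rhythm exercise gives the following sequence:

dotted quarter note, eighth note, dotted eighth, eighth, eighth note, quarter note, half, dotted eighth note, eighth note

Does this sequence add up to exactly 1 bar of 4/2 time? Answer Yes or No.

One bar of 4/2 = 32 sixteenth notes.
In sixteenth notes: dotted quarter note = 6; eighth note = 2; dotted eighth = 3; eighth = 2; eighth note = 2; quarter note = 4; half = 8; dotted eighth note = 3; eighth note = 2.
Sum: 6 + 2 + 3 + 2 + 2 + 4 + 8 + 3 + 2 = 32.
32 equals 32, so the answer is Yes.

Yes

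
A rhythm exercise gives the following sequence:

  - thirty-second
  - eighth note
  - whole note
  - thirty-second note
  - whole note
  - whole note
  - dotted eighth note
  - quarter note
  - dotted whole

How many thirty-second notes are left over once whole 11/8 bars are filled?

32

One bar of 11/8 = 44 thirty-second notes.
Express everything in thirty-second notes: thirty-second = 1; eighth note = 4; whole note = 32; thirty-second note = 1; whole note = 32; whole note = 32; dotted eighth note = 6; quarter note = 8; dotted whole = 48.
Total: 1 + 4 + 32 + 1 + 32 + 32 + 6 + 8 + 48 = 164.
164 ÷ 44 = 3 complete bars with 32 thirty-second notes remaining.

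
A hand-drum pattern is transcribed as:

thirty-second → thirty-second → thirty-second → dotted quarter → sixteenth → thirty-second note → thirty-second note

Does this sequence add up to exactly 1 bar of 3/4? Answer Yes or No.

No

One bar of 3/4 = 24 thirty-second notes.
Convert each value to thirty-second notes: thirty-second = 1; thirty-second = 1; thirty-second = 1; dotted quarter = 12; sixteenth = 2; thirty-second note = 1; thirty-second note = 1.
Total: 1 + 1 + 1 + 12 + 2 + 1 + 1 = 19.
19 falls short of 24, so the answer is No.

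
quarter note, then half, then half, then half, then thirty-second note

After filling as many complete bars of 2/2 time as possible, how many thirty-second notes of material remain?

One bar of 2/2 = 32 thirty-second notes.
In thirty-second notes: quarter note = 8; half = 16; half = 16; half = 16; thirty-second note = 1.
Altogether 8 + 16 + 16 + 16 + 1 = 57.
57 ÷ 32 = 1 complete bar with 25 thirty-second notes remaining.

25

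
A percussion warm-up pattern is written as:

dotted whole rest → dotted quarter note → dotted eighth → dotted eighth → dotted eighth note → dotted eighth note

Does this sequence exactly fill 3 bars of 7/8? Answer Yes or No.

One bar of 7/8 = 14 sixteenth notes, so 3 bars = 42.
Express everything in sixteenth notes: dotted whole rest = 24; dotted quarter note = 6; dotted eighth = 3; dotted eighth = 3; dotted eighth note = 3; dotted eighth note = 3.
Adding: 24 + 6 + 3 + 3 + 3 + 3 = 42.
42 equals 42, so the answer is Yes.

Yes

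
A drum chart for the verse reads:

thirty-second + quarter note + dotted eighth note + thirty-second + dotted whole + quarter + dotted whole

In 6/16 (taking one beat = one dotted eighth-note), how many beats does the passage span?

One dotted eighth-note beat = 6 thirty-second notes.
Each duration in thirty-second notes: thirty-second = 1; quarter note = 8; dotted eighth note = 6; thirty-second = 1; dotted whole = 48; quarter = 8; dotted whole = 48.
Sum: 1 + 8 + 6 + 1 + 48 + 8 + 48 = 120.
120 ÷ 6 = 20 beats.

20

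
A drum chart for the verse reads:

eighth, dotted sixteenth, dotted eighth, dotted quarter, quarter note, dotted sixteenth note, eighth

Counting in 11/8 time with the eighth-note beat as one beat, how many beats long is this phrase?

One eighth-note beat = 4 thirty-second notes.
Convert each value to thirty-second notes: eighth = 4; dotted sixteenth = 3; dotted eighth = 6; dotted quarter = 12; quarter note = 8; dotted sixteenth note = 3; eighth = 4.
Sum: 4 + 3 + 6 + 12 + 8 + 3 + 4 = 40.
40 ÷ 4 = 10 beats.

10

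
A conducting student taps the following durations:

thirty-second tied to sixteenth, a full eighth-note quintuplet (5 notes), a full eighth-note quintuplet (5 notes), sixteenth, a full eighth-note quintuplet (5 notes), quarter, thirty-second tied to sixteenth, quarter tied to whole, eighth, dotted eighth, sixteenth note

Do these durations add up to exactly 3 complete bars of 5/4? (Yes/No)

No

One bar of 5/4 = 40 thirty-second notes, so 3 bars = 120.
Convert each value to thirty-second notes: thirty-second tied to sixteenth (thirty-second + sixteenth) = 3; a full eighth-note quintuplet (5 notes) (five quintuplet eighths span one half) = 16; a full eighth-note quintuplet (5 notes) (five quintuplet eighths span one half) = 16; sixteenth = 2; a full eighth-note quintuplet (5 notes) (five quintuplet eighths span one half) = 16; quarter = 8; thirty-second tied to sixteenth (thirty-second + sixteenth) = 3; quarter tied to whole (quarter + whole) = 40; eighth = 4; dotted eighth = 6; sixteenth note = 2.
Sum: 3 + 16 + 16 + 2 + 16 + 8 + 3 + 40 + 4 + 6 + 2 = 116.
116 falls short of 120, so the answer is No.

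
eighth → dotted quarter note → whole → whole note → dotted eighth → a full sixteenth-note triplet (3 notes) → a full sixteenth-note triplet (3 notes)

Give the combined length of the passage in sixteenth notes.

47

Each duration in sixteenth notes: eighth = 2; dotted quarter note = 6; whole = 16; whole note = 16; dotted eighth = 3; a full sixteenth-note triplet (3 notes) (three triplet sixteenths span one eighth) = 2; a full sixteenth-note triplet (3 notes) (three triplet sixteenths span one eighth) = 2.
Altogether 2 + 6 + 16 + 16 + 3 + 2 + 2 = 47 sixteenth notes.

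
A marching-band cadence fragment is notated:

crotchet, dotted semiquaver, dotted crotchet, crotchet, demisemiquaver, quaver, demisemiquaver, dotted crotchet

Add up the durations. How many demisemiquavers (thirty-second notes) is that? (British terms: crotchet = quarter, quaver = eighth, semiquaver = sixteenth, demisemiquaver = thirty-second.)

49

Convert each value to thirty-second notes: crotchet = 8; dotted semiquaver = 3; dotted crotchet = 12; crotchet = 8; demisemiquaver = 1; quaver = 4; demisemiquaver = 1; dotted crotchet = 12.
Sum: 8 + 3 + 12 + 8 + 1 + 4 + 1 + 12 = 49 thirty-second notes.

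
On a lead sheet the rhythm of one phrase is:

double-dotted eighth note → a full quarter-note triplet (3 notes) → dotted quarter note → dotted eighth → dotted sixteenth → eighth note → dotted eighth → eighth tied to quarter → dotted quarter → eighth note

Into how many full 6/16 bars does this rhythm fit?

6

One bar of 6/16 = 12 thirty-second notes.
Working in thirty-second notes: double-dotted eighth note = 7; a full quarter-note triplet (3 notes) (three triplet quarters span one half) = 16; dotted quarter note = 12; dotted eighth = 6; dotted sixteenth = 3; eighth note = 4; dotted eighth = 6; eighth tied to quarter (eighth + quarter) = 12; dotted quarter = 12; eighth note = 4.
Total: 7 + 16 + 12 + 6 + 3 + 4 + 6 + 12 + 12 + 4 = 82.
82 ÷ 12 = 6 complete bars with 10 left over.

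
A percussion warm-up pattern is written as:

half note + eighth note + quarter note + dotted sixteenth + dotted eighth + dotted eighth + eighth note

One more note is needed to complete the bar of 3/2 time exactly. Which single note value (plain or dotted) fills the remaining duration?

The bar of 3/2 = 48 thirty-second notes.
Express everything in thirty-second notes: half note = 16; eighth note = 4; quarter note = 8; dotted sixteenth = 3; dotted eighth = 6; dotted eighth = 6; eighth note = 4.
Total: 16 + 4 + 8 + 3 + 6 + 6 + 4 = 47.
Remaining: 48 − 47 = 1 thirty-second note, which is a thirty-second note.

thirty-second note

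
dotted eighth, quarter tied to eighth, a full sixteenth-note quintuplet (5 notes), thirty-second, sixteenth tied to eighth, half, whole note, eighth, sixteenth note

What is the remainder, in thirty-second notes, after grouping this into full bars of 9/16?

One bar of 9/16 = 18 thirty-second notes.
Express everything in thirty-second notes: dotted eighth = 6; quarter tied to eighth (quarter + eighth) = 12; a full sixteenth-note quintuplet (5 notes) (five quintuplet sixteenths span one quarter) = 8; thirty-second = 1; sixteenth tied to eighth (sixteenth + eighth) = 6; half = 16; whole note = 32; eighth = 4; sixteenth note = 2.
Total: 6 + 12 + 8 + 1 + 6 + 16 + 32 + 4 + 2 = 87.
87 ÷ 18 = 4 complete bars with 15 thirty-second notes remaining.

15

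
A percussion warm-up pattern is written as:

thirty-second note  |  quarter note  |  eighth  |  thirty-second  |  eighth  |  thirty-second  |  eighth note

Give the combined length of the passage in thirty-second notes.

23

Each duration in thirty-second notes: thirty-second note = 1; quarter note = 8; eighth = 4; thirty-second = 1; eighth = 4; thirty-second = 1; eighth note = 4.
Total: 1 + 8 + 4 + 1 + 4 + 1 + 4 = 23 thirty-second notes.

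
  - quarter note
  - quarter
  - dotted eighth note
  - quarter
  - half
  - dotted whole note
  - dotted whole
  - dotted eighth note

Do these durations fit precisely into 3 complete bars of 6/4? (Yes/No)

One bar of 6/4 = 24 sixteenth notes, so 3 bars = 72.
In sixteenth notes: quarter note = 4; quarter = 4; dotted eighth note = 3; quarter = 4; half = 8; dotted whole note = 24; dotted whole = 24; dotted eighth note = 3.
Total: 4 + 4 + 3 + 4 + 8 + 24 + 24 + 3 = 74.
74 exceeds 72, so the answer is No.

No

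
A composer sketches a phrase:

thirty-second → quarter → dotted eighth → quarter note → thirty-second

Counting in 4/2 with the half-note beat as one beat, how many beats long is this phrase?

One half-note beat = 16 thirty-second notes.
Each duration in thirty-second notes: thirty-second = 1; quarter = 8; dotted eighth = 6; quarter note = 8; thirty-second = 1.
Total: 1 + 8 + 6 + 8 + 1 = 24.
24 ÷ 16 = 1.5 beats.

1.5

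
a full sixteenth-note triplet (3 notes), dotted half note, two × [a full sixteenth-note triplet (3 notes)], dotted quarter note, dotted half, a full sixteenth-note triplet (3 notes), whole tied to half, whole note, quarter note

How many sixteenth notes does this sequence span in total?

In sixteenth notes: a full sixteenth-note triplet (3 notes) (three triplet sixteenths span one eighth) = 2; dotted half note = 12; a full sixteenth-note triplet (3 notes) (three triplet sixteenths span one eighth) = 2; a full sixteenth-note triplet (3 notes) (three triplet sixteenths span one eighth) = 2; dotted quarter note = 6; dotted half = 12; a full sixteenth-note triplet (3 notes) (three triplet sixteenths span one eighth) = 2; whole tied to half (whole + half) = 24; whole note = 16; quarter note = 4.
Sum: 2 + 12 + 2 + 2 + 6 + 12 + 2 + 24 + 16 + 4 = 82 sixteenth notes.

82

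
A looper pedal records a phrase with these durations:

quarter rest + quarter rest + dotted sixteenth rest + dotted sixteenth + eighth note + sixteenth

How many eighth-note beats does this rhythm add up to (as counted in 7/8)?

One eighth-note beat = 4 thirty-second notes.
In thirty-second notes: quarter rest = 8; quarter rest = 8; dotted sixteenth rest = 3; dotted sixteenth = 3; eighth note = 4; sixteenth = 2.
Sum: 8 + 8 + 3 + 3 + 4 + 2 = 28.
28 ÷ 4 = 7 beats.

7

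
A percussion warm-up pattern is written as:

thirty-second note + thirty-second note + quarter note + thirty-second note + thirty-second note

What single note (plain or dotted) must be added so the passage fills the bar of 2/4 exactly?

eighth note

The bar of 2/4 = 16 thirty-second notes.
Convert each value to thirty-second notes: thirty-second note = 1; thirty-second note = 1; quarter note = 8; thirty-second note = 1; thirty-second note = 1.
Altogether 1 + 1 + 8 + 1 + 1 = 12.
Remaining: 16 − 12 = 4 thirty-second notes, which is a eighth note.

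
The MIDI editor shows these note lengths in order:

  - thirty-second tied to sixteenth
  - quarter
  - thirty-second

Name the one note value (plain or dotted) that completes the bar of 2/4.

eighth note

The bar of 2/4 = 16 thirty-second notes.
Each duration in thirty-second notes: thirty-second tied to sixteenth (thirty-second + sixteenth) = 3; quarter = 8; thirty-second = 1.
Total: 3 + 8 + 1 = 12.
Remaining: 16 − 12 = 4 thirty-second notes, which is a eighth note.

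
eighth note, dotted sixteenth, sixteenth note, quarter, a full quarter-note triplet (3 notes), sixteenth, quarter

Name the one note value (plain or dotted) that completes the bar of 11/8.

The bar of 11/8 = 44 thirty-second notes.
In thirty-second notes: eighth note = 4; dotted sixteenth = 3; sixteenth note = 2; quarter = 8; a full quarter-note triplet (3 notes) (three triplet quarters span one half) = 16; sixteenth = 2; quarter = 8.
Adding: 4 + 3 + 2 + 8 + 16 + 2 + 8 = 43.
Remaining: 44 − 43 = 1 thirty-second note, which is a thirty-second note.

thirty-second note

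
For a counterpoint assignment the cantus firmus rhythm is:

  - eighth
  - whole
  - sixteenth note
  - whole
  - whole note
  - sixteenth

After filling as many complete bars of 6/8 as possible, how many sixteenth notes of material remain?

One bar of 6/8 = 12 sixteenth notes.
Each duration in sixteenth notes: eighth = 2; whole = 16; sixteenth note = 1; whole = 16; whole note = 16; sixteenth = 1.
Altogether 2 + 16 + 1 + 16 + 16 + 1 = 52.
52 ÷ 12 = 4 complete bars with 4 sixteenth notes remaining.

4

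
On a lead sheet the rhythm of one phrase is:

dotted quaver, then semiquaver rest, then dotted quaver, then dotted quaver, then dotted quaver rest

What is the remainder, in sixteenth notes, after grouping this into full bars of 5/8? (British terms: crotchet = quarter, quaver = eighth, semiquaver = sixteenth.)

One bar of 5/8 = 10 sixteenth notes.
Convert each value to sixteenth notes: dotted quaver = 3; semiquaver rest = 1; dotted quaver = 3; dotted quaver = 3; dotted quaver rest = 3.
Total: 3 + 1 + 3 + 3 + 3 = 13.
13 ÷ 10 = 1 complete bar with 3 sixteenth notes remaining.

3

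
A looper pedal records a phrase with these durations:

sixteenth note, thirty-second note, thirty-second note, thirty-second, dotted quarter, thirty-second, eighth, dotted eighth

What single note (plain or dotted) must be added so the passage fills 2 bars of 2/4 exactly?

eighth note

2 bars of 2/4 = 32 thirty-second notes.
Express everything in thirty-second notes: sixteenth note = 2; thirty-second note = 1; thirty-second note = 1; thirty-second = 1; dotted quarter = 12; thirty-second = 1; eighth = 4; dotted eighth = 6.
Sum: 2 + 1 + 1 + 1 + 12 + 1 + 4 + 6 = 28.
Remaining: 32 − 28 = 4 thirty-second notes, which is a eighth note.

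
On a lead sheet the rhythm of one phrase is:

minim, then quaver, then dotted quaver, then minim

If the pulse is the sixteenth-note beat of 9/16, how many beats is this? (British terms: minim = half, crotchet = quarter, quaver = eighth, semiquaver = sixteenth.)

21

One sixteenth-note beat = 2 thirty-second notes.
Each duration in thirty-second notes: minim = 16; quaver = 4; dotted quaver = 6; minim = 16.
Total: 16 + 4 + 6 + 16 = 42.
42 ÷ 2 = 21 beats.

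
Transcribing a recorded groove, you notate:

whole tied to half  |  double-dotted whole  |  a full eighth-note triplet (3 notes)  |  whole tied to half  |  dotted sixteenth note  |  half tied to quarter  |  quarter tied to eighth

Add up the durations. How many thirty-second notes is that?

199

Each duration in thirty-second notes: whole tied to half (whole + half) = 48; double-dotted whole = 56; a full eighth-note triplet (3 notes) (three triplet eighths span one quarter) = 8; whole tied to half (whole + half) = 48; dotted sixteenth note = 3; half tied to quarter (half + quarter) = 24; quarter tied to eighth (quarter + eighth) = 12.
Sum: 48 + 56 + 8 + 48 + 3 + 24 + 12 = 199 thirty-second notes.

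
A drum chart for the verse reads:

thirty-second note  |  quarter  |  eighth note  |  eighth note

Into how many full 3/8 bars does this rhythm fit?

1

One bar of 3/8 = 12 thirty-second notes.
Working in thirty-second notes: thirty-second note = 1; quarter = 8; eighth note = 4; eighth note = 4.
Total: 1 + 8 + 4 + 4 = 17.
17 ÷ 12 = 1 complete bar with 5 left over.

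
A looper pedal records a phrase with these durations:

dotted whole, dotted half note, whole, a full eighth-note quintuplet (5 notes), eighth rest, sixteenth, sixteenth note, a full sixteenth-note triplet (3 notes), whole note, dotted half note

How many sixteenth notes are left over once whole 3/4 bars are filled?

One bar of 3/4 = 12 sixteenth notes.
Express everything in sixteenth notes: dotted whole = 24; dotted half note = 12; whole = 16; a full eighth-note quintuplet (5 notes) (five quintuplet eighths span one half) = 8; eighth rest = 2; sixteenth = 1; sixteenth note = 1; a full sixteenth-note triplet (3 notes) (three triplet sixteenths span one eighth) = 2; whole note = 16; dotted half note = 12.
Total: 24 + 12 + 16 + 8 + 2 + 1 + 1 + 2 + 16 + 12 = 94.
94 ÷ 12 = 7 complete bars with 10 sixteenth notes remaining.

10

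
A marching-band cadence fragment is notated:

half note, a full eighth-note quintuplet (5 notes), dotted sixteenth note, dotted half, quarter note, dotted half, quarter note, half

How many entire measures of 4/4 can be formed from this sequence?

One bar of 4/4 = 32 thirty-second notes.
Working in thirty-second notes: half note = 16; a full eighth-note quintuplet (5 notes) (five quintuplet eighths span one half) = 16; dotted sixteenth note = 3; dotted half = 24; quarter note = 8; dotted half = 24; quarter note = 8; half = 16.
Adding: 16 + 16 + 3 + 24 + 8 + 24 + 8 + 16 = 115.
115 ÷ 32 = 3 complete bars with 19 left over.

3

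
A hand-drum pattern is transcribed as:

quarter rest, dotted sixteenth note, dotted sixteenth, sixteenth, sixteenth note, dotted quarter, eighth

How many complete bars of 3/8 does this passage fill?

2

One bar of 3/8 = 12 thirty-second notes.
In thirty-second notes: quarter rest = 8; dotted sixteenth note = 3; dotted sixteenth = 3; sixteenth = 2; sixteenth note = 2; dotted quarter = 12; eighth = 4.
Sum: 8 + 3 + 3 + 2 + 2 + 12 + 4 = 34.
34 ÷ 12 = 2 complete bars with 10 left over.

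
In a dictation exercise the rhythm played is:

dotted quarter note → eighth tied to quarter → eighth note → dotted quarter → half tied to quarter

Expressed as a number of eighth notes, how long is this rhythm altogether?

In eighth notes: dotted quarter note = 3; eighth tied to quarter (eighth + quarter) = 3; eighth note = 1; dotted quarter = 3; half tied to quarter (half + quarter) = 6.
Altogether 3 + 3 + 1 + 3 + 6 = 16 eighth notes.

16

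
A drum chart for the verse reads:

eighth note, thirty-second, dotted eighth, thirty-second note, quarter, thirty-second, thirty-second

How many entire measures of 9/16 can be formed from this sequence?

1

One bar of 9/16 = 18 thirty-second notes.
Express everything in thirty-second notes: eighth note = 4; thirty-second = 1; dotted eighth = 6; thirty-second note = 1; quarter = 8; thirty-second = 1; thirty-second = 1.
Sum: 4 + 1 + 6 + 1 + 8 + 1 + 1 = 22.
22 ÷ 18 = 1 complete bar with 4 left over.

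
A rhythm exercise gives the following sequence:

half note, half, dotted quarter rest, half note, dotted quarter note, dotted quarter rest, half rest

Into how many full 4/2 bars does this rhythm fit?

1

One bar of 4/2 = 16 eighth notes.
In eighth notes: half note = 4; half = 4; dotted quarter rest = 3; half note = 4; dotted quarter note = 3; dotted quarter rest = 3; half rest = 4.
Sum: 4 + 4 + 3 + 4 + 3 + 3 + 4 = 25.
25 ÷ 16 = 1 complete bar with 9 left over.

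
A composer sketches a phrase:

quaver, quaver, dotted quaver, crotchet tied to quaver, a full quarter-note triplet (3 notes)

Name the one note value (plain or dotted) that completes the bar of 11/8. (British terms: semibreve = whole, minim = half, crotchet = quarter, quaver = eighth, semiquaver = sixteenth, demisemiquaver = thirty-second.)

sixteenth note

The bar of 11/8 = 22 sixteenth notes.
Convert each value to sixteenth notes: quaver = 2; quaver = 2; dotted quaver = 3; crotchet tied to quaver (crotchet + quaver) = 6; a full quarter-note triplet (3 notes) (three triplet quarters span one half) = 8.
Altogether 2 + 2 + 3 + 6 + 8 = 21.
Remaining: 22 − 21 = 1 sixteenth note, which is a sixteenth note.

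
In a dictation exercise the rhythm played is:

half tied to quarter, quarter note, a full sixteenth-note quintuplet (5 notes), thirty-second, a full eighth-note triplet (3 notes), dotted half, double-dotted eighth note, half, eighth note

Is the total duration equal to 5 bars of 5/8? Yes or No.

One bar of 5/8 = 20 thirty-second notes, so 5 bars = 100.
Express everything in thirty-second notes: half tied to quarter (half + quarter) = 24; quarter note = 8; a full sixteenth-note quintuplet (5 notes) (five quintuplet sixteenths span one quarter) = 8; thirty-second = 1; a full eighth-note triplet (3 notes) (three triplet eighths span one quarter) = 8; dotted half = 24; double-dotted eighth note = 7; half = 16; eighth note = 4.
Total: 24 + 8 + 8 + 1 + 8 + 24 + 7 + 16 + 4 = 100.
100 equals 100, so the answer is Yes.

Yes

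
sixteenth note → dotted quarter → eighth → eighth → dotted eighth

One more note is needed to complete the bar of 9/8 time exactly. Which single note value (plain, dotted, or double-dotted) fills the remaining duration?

quarter note

The bar of 9/8 = 18 sixteenth notes.
Each duration in sixteenth notes: sixteenth note = 1; dotted quarter = 6; eighth = 2; eighth = 2; dotted eighth = 3.
Total: 1 + 6 + 2 + 2 + 3 = 14.
Remaining: 18 − 14 = 4 sixteenth notes, which is a quarter note.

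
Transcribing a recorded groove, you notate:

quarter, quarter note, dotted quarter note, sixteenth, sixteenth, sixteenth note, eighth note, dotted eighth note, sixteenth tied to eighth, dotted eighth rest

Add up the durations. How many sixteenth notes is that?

In sixteenth notes: quarter = 4; quarter note = 4; dotted quarter note = 6; sixteenth = 1; sixteenth = 1; sixteenth note = 1; eighth note = 2; dotted eighth note = 3; sixteenth tied to eighth (sixteenth + eighth) = 3; dotted eighth rest = 3.
Altogether 4 + 4 + 6 + 1 + 1 + 1 + 2 + 3 + 3 + 3 = 28 sixteenth notes.

28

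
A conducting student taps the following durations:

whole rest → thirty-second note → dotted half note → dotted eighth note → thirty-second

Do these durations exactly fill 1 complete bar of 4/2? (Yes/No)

One bar of 4/2 = 64 thirty-second notes.
In thirty-second notes: whole rest = 32; thirty-second note = 1; dotted half note = 24; dotted eighth note = 6; thirty-second = 1.
Total: 32 + 1 + 24 + 6 + 1 = 64.
64 equals 64, so the answer is Yes.

Yes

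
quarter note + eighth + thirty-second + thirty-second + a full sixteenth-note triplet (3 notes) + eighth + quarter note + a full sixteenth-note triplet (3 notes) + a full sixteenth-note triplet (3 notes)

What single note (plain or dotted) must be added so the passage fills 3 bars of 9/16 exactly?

half note

3 bars of 9/16 = 54 thirty-second notes.
Convert each value to thirty-second notes: quarter note = 8; eighth = 4; thirty-second = 1; thirty-second = 1; a full sixteenth-note triplet (3 notes) (three triplet sixteenths span one eighth) = 4; eighth = 4; quarter note = 8; a full sixteenth-note triplet (3 notes) (three triplet sixteenths span one eighth) = 4; a full sixteenth-note triplet (3 notes) (three triplet sixteenths span one eighth) = 4.
Adding: 8 + 4 + 1 + 1 + 4 + 4 + 8 + 4 + 4 = 38.
Remaining: 54 − 38 = 16 thirty-second notes, which is a half note.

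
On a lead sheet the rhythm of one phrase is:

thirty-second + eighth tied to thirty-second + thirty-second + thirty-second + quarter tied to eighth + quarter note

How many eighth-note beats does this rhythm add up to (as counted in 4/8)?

7

One eighth-note beat = 4 thirty-second notes.
Express everything in thirty-second notes: thirty-second = 1; eighth tied to thirty-second (eighth + thirty-second) = 5; thirty-second = 1; thirty-second = 1; quarter tied to eighth (quarter + eighth) = 12; quarter note = 8.
Sum: 1 + 5 + 1 + 1 + 12 + 8 = 28.
28 ÷ 4 = 7 beats.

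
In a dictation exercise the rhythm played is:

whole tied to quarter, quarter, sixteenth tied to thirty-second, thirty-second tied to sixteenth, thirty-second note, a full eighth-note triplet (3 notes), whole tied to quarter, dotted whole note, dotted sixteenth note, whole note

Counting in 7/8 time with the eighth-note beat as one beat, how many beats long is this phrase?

One eighth-note beat = 4 thirty-second notes.
Working in thirty-second notes: whole tied to quarter (whole + quarter) = 40; quarter = 8; sixteenth tied to thirty-second (sixteenth + thirty-second) = 3; thirty-second tied to sixteenth (thirty-second + sixteenth) = 3; thirty-second note = 1; a full eighth-note triplet (3 notes) (three triplet eighths span one quarter) = 8; whole tied to quarter (whole + quarter) = 40; dotted whole note = 48; dotted sixteenth note = 3; whole note = 32.
Sum: 40 + 8 + 3 + 3 + 1 + 8 + 40 + 48 + 3 + 32 = 186.
186 ÷ 4 = 46.5 beats.

46.5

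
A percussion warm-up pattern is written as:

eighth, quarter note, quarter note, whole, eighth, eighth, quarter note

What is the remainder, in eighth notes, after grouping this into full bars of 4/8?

One bar of 4/8 = 4 eighth notes.
In eighth notes: eighth = 1; quarter note = 2; quarter note = 2; whole = 8; eighth = 1; eighth = 1; quarter note = 2.
Adding: 1 + 2 + 2 + 8 + 1 + 1 + 2 = 17.
17 ÷ 4 = 4 complete bars with 1 eighth note remaining.

1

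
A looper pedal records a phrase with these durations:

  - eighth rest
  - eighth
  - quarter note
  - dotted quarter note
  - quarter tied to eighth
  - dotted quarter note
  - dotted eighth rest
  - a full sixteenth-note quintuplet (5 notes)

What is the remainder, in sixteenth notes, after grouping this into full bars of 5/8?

One bar of 5/8 = 10 sixteenth notes.
Each duration in sixteenth notes: eighth rest = 2; eighth = 2; quarter note = 4; dotted quarter note = 6; quarter tied to eighth (quarter + eighth) = 6; dotted quarter note = 6; dotted eighth rest = 3; a full sixteenth-note quintuplet (5 notes) (five quintuplet sixteenths span one quarter) = 4.
Sum: 2 + 2 + 4 + 6 + 6 + 6 + 3 + 4 = 33.
33 ÷ 10 = 3 complete bars with 3 sixteenth notes remaining.

3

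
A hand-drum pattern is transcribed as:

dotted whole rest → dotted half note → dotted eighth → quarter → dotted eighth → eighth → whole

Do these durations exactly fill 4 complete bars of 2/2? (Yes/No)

One bar of 2/2 = 16 sixteenth notes, so 4 bars = 64.
Each duration in sixteenth notes: dotted whole rest = 24; dotted half note = 12; dotted eighth = 3; quarter = 4; dotted eighth = 3; eighth = 2; whole = 16.
Sum: 24 + 12 + 3 + 4 + 3 + 2 + 16 = 64.
64 equals 64, so the answer is Yes.

Yes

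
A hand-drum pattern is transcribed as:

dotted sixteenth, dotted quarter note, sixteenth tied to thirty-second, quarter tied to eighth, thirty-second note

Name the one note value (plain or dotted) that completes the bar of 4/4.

The bar of 4/4 = 32 thirty-second notes.
Convert each value to thirty-second notes: dotted sixteenth = 3; dotted quarter note = 12; sixteenth tied to thirty-second (sixteenth + thirty-second) = 3; quarter tied to eighth (quarter + eighth) = 12; thirty-second note = 1.
Adding: 3 + 12 + 3 + 12 + 1 = 31.
Remaining: 32 − 31 = 1 thirty-second note, which is a thirty-second note.

thirty-second note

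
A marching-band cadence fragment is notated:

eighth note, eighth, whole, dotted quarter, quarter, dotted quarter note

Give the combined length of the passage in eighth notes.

18

Each duration in eighth notes: eighth note = 1; eighth = 1; whole = 8; dotted quarter = 3; quarter = 2; dotted quarter note = 3.
Sum: 1 + 1 + 8 + 3 + 2 + 3 = 18 eighth notes.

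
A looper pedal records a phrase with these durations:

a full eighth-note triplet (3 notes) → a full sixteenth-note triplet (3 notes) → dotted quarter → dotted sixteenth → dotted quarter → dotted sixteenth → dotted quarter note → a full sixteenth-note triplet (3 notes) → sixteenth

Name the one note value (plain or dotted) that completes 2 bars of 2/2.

2 bars of 2/2 = 64 thirty-second notes.
Convert each value to thirty-second notes: a full eighth-note triplet (3 notes) (three triplet eighths span one quarter) = 8; a full sixteenth-note triplet (3 notes) (three triplet sixteenths span one eighth) = 4; dotted quarter = 12; dotted sixteenth = 3; dotted quarter = 12; dotted sixteenth = 3; dotted quarter note = 12; a full sixteenth-note triplet (3 notes) (three triplet sixteenths span one eighth) = 4; sixteenth = 2.
Altogether 8 + 4 + 12 + 3 + 12 + 3 + 12 + 4 + 2 = 60.
Remaining: 64 − 60 = 4 thirty-second notes, which is a eighth note.

eighth note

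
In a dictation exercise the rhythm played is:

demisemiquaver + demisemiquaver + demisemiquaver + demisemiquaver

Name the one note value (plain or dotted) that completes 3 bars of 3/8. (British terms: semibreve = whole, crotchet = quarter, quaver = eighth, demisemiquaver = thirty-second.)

3 bars of 3/8 = 36 thirty-second notes.
Express everything in thirty-second notes: demisemiquaver = 1; demisemiquaver = 1; demisemiquaver = 1; demisemiquaver = 1.
Altogether 1 + 1 + 1 + 1 = 4.
Remaining: 36 − 4 = 32 thirty-second notes, which is a whole note.

whole note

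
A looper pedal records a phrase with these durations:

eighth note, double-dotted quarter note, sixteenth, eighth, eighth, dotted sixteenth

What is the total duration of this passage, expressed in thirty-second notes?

31

In thirty-second notes: eighth note = 4; double-dotted quarter note = 14; sixteenth = 2; eighth = 4; eighth = 4; dotted sixteenth = 3.
Altogether 4 + 14 + 2 + 4 + 4 + 3 = 31 thirty-second notes.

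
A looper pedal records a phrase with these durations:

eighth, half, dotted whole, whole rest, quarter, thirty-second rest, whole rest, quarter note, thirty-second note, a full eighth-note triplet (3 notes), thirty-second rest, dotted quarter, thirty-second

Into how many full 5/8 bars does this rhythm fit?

One bar of 5/8 = 20 thirty-second notes.
Each duration in thirty-second notes: eighth = 4; half = 16; dotted whole = 48; whole rest = 32; quarter = 8; thirty-second rest = 1; whole rest = 32; quarter note = 8; thirty-second note = 1; a full eighth-note triplet (3 notes) (three triplet eighths span one quarter) = 8; thirty-second rest = 1; dotted quarter = 12; thirty-second = 1.
Total: 4 + 16 + 48 + 32 + 8 + 1 + 32 + 8 + 1 + 8 + 1 + 12 + 1 = 172.
172 ÷ 20 = 8 complete bars with 12 left over.

8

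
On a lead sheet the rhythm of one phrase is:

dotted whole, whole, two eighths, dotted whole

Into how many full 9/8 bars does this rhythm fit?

3

One bar of 9/8 = 9 eighth notes.
In eighth notes: dotted whole = 12; whole = 8; eighth = 1; eighth = 1; dotted whole = 12.
Adding: 12 + 8 + 1 + 1 + 12 = 34.
34 ÷ 9 = 3 complete bars with 7 left over.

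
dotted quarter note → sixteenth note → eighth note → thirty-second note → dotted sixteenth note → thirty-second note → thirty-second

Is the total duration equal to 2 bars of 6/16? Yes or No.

Yes

One bar of 6/16 = 12 thirty-second notes, so 2 bars = 24.
Express everything in thirty-second notes: dotted quarter note = 12; sixteenth note = 2; eighth note = 4; thirty-second note = 1; dotted sixteenth note = 3; thirty-second note = 1; thirty-second = 1.
Altogether 12 + 2 + 4 + 1 + 3 + 1 + 1 = 24.
24 equals 24, so the answer is Yes.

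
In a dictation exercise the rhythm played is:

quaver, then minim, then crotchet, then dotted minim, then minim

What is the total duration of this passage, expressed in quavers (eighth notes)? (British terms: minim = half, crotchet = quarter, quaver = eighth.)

In eighth notes: quaver = 1; minim = 4; crotchet = 2; dotted minim = 6; minim = 4.
Altogether 1 + 4 + 2 + 6 + 4 = 17 eighth notes.

17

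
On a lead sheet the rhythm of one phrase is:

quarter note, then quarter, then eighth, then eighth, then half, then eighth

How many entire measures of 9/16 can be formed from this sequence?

2

One bar of 9/16 = 9 sixteenth notes.
Working in sixteenth notes: quarter note = 4; quarter = 4; eighth = 2; eighth = 2; half = 8; eighth = 2.
Total: 4 + 4 + 2 + 2 + 8 + 2 = 22.
22 ÷ 9 = 2 complete bars with 4 left over.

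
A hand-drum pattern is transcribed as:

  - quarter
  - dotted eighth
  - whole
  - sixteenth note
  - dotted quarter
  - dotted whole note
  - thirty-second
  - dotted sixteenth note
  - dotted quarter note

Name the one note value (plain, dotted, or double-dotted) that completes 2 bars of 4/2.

eighth note

2 bars of 4/2 = 128 thirty-second notes.
Each duration in thirty-second notes: quarter = 8; dotted eighth = 6; whole = 32; sixteenth note = 2; dotted quarter = 12; dotted whole note = 48; thirty-second = 1; dotted sixteenth note = 3; dotted quarter note = 12.
Sum: 8 + 6 + 32 + 2 + 12 + 48 + 1 + 3 + 12 = 124.
Remaining: 128 − 124 = 4 thirty-second notes, which is a eighth note.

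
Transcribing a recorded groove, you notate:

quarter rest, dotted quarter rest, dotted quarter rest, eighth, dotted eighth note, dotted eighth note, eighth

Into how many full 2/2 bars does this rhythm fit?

One bar of 2/2 = 16 sixteenth notes.
Convert each value to sixteenth notes: quarter rest = 4; dotted quarter rest = 6; dotted quarter rest = 6; eighth = 2; dotted eighth note = 3; dotted eighth note = 3; eighth = 2.
Total: 4 + 6 + 6 + 2 + 3 + 3 + 2 = 26.
26 ÷ 16 = 1 complete bar with 10 left over.

1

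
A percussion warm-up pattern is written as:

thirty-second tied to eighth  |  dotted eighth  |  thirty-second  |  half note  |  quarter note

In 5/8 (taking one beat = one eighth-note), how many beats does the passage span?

9

One eighth-note beat = 4 thirty-second notes.
Express everything in thirty-second notes: thirty-second tied to eighth (thirty-second + eighth) = 5; dotted eighth = 6; thirty-second = 1; half note = 16; quarter note = 8.
Total: 5 + 6 + 1 + 16 + 8 = 36.
36 ÷ 4 = 9 beats.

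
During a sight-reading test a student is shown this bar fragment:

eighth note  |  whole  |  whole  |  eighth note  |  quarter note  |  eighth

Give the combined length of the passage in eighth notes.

Working in eighth notes: eighth note = 1; whole = 8; whole = 8; eighth note = 1; quarter note = 2; eighth = 1.
Sum: 1 + 8 + 8 + 1 + 2 + 1 = 21 eighth notes.

21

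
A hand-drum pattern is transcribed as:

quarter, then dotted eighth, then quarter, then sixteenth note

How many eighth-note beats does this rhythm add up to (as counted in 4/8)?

6

One eighth-note beat = 2 sixteenth notes.
In sixteenth notes: quarter = 4; dotted eighth = 3; quarter = 4; sixteenth note = 1.
Altogether 4 + 3 + 4 + 1 = 12.
12 ÷ 2 = 6 beats.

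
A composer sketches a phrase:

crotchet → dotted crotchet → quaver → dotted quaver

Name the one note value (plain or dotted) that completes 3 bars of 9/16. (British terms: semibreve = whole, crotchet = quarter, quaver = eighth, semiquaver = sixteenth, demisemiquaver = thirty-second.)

3 bars of 9/16 = 27 sixteenth notes.
Convert each value to sixteenth notes: crotchet = 4; dotted crotchet = 6; quaver = 2; dotted quaver = 3.
Adding: 4 + 6 + 2 + 3 = 15.
Remaining: 27 − 15 = 12 sixteenth notes, which is a dotted half note.

dotted half note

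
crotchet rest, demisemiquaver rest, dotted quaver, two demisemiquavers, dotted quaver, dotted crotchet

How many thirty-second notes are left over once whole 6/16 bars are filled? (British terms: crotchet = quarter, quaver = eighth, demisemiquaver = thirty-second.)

11

One bar of 6/16 = 12 thirty-second notes.
Each duration in thirty-second notes: crotchet rest = 8; demisemiquaver rest = 1; dotted quaver = 6; demisemiquaver = 1; demisemiquaver = 1; dotted quaver = 6; dotted crotchet = 12.
Total: 8 + 1 + 6 + 1 + 1 + 6 + 12 = 35.
35 ÷ 12 = 2 complete bars with 11 thirty-second notes remaining.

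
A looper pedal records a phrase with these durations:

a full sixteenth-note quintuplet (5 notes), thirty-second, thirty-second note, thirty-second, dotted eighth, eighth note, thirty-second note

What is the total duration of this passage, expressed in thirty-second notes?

Convert each value to thirty-second notes: a full sixteenth-note quintuplet (5 notes) (five quintuplet sixteenths span one quarter) = 8; thirty-second = 1; thirty-second note = 1; thirty-second = 1; dotted eighth = 6; eighth note = 4; thirty-second note = 1.
Adding: 8 + 1 + 1 + 1 + 6 + 4 + 1 = 22 thirty-second notes.

22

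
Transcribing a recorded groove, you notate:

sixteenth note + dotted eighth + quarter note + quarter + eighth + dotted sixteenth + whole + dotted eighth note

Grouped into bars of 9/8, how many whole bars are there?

One bar of 9/8 = 36 thirty-second notes.
Working in thirty-second notes: sixteenth note = 2; dotted eighth = 6; quarter note = 8; quarter = 8; eighth = 4; dotted sixteenth = 3; whole = 32; dotted eighth note = 6.
Sum: 2 + 6 + 8 + 8 + 4 + 3 + 32 + 6 = 69.
69 ÷ 36 = 1 complete bar with 33 left over.

1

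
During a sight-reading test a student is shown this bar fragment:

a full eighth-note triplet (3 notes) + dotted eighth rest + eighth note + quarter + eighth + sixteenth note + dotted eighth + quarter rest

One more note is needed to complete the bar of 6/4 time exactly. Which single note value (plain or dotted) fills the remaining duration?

The bar of 6/4 = 24 sixteenth notes.
Convert each value to sixteenth notes: a full eighth-note triplet (3 notes) (three triplet eighths span one quarter) = 4; dotted eighth rest = 3; eighth note = 2; quarter = 4; eighth = 2; sixteenth note = 1; dotted eighth = 3; quarter rest = 4.
Altogether 4 + 3 + 2 + 4 + 2 + 1 + 3 + 4 = 23.
Remaining: 24 − 23 = 1 sixteenth note, which is a sixteenth note.

sixteenth note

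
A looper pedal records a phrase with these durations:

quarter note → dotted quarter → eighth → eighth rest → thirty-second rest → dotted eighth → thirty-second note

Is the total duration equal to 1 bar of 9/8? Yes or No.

One bar of 9/8 = 36 thirty-second notes.
Working in thirty-second notes: quarter note = 8; dotted quarter = 12; eighth = 4; eighth rest = 4; thirty-second rest = 1; dotted eighth = 6; thirty-second note = 1.
Sum: 8 + 12 + 4 + 4 + 1 + 6 + 1 = 36.
36 equals 36, so the answer is Yes.

Yes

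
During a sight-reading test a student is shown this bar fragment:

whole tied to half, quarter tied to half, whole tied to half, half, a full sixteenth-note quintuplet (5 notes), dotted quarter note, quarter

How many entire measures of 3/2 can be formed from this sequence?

3

One bar of 3/2 = 12 eighth notes.
Working in eighth notes: whole tied to half (whole + half) = 12; quarter tied to half (quarter + half) = 6; whole tied to half (whole + half) = 12; half = 4; a full sixteenth-note quintuplet (5 notes) (five quintuplet sixteenths span one quarter) = 2; dotted quarter note = 3; quarter = 2.
Sum: 12 + 6 + 12 + 4 + 2 + 3 + 2 = 41.
41 ÷ 12 = 3 complete bars with 5 left over.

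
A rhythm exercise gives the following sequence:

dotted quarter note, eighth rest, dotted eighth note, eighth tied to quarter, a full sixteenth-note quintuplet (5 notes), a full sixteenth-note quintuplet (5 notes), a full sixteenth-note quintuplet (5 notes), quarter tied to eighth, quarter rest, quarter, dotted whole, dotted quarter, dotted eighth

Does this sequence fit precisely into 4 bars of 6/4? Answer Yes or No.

No

One bar of 6/4 = 24 sixteenth notes, so 4 bars = 96.
Working in sixteenth notes: dotted quarter note = 6; eighth rest = 2; dotted eighth note = 3; eighth tied to quarter (eighth + quarter) = 6; a full sixteenth-note quintuplet (5 notes) (five quintuplet sixteenths span one quarter) = 4; a full sixteenth-note quintuplet (5 notes) (five quintuplet sixteenths span one quarter) = 4; a full sixteenth-note quintuplet (5 notes) (five quintuplet sixteenths span one quarter) = 4; quarter tied to eighth (quarter + eighth) = 6; quarter rest = 4; quarter = 4; dotted whole = 24; dotted quarter = 6; dotted eighth = 3.
Total: 6 + 2 + 3 + 6 + 4 + 4 + 4 + 6 + 4 + 4 + 24 + 6 + 3 = 76.
76 falls short of 96, so the answer is No.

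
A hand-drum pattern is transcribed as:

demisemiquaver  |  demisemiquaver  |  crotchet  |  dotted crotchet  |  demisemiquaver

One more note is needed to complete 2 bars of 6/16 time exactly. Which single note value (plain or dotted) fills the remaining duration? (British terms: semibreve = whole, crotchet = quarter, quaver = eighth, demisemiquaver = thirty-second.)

2 bars of 6/16 = 24 thirty-second notes.
Express everything in thirty-second notes: demisemiquaver = 1; demisemiquaver = 1; crotchet = 8; dotted crotchet = 12; demisemiquaver = 1.
Sum: 1 + 1 + 8 + 12 + 1 = 23.
Remaining: 24 − 23 = 1 thirty-second note, which is a thirty-second note.

thirty-second note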